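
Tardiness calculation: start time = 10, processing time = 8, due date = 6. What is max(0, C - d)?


Completion = start + processing = 10 + 8 = 18
Tardiness = max(0, C - d) = max(0, 18 - 6)
= max(0, 12)
= 12


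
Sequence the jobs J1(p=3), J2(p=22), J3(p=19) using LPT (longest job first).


LPT: sort by longest processing time first
  J2: p=22
  J3: p=19
  J1: p=3
Order: J2 → J3 → J1


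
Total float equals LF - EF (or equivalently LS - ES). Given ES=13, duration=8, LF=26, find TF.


EF = ES + duration = 13 + 8 = 21
LS = LF - duration = 26 - 8 = 18
Total Float = LF - EF = 26 - 21
(or LS - ES = 18 - 13)
= 5


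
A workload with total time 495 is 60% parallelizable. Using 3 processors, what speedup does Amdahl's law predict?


Amdahl's law: T_p = T × ((1-p) + p/N)
= 495 × ((1-0.6) + 0.6/3)
= 495 × (0.40 + 0.2000)
= 495 × 0.6000
= 297.00
Speedup = 495/297.00
= 1.67×


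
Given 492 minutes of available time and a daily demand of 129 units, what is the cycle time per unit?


Cycle time = available time / demand
= 492 / 129
= 3.81 min/unit


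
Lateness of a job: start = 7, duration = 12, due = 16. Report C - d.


Completion = 7 + 12 = 19
Lateness = C - d = 19 - 16
= 3


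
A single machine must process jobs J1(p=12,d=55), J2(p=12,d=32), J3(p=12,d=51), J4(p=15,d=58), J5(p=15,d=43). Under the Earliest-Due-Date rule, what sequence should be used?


EDD: sort by earliest due date
  J2: d=32, p=12
  J5: d=43, p=15
  J3: d=51, p=12
  J1: d=55, p=12
  J4: d=58, p=15
Order: J2 → J5 → J3 → J1 → J4


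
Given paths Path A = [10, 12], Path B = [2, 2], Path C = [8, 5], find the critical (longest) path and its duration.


Path A: 10 + 12 = 22
Path B: 2 + 2 = 4
Path C: 8 + 5 = 13
Critical path = longest = max(22, 4, 13)
= 22 (Path A)


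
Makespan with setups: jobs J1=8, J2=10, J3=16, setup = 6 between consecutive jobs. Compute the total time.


Makespan = Σ processing + (n-1) × setup
= (8 + 10 + 16) + (3-1)×6
= 34 + 12
= 46 time units


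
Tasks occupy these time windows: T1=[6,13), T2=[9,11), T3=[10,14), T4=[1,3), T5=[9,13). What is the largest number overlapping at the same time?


Check each time point for overlaps:
  t=10: 4 tasks active (T1, T2, T3, T5)
Max concurrent = 4


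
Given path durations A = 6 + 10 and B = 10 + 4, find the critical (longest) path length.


Path A: 6 + 10 = 16
Path B: 10 + 4 = 14
Critical path = longest = max(16, 14)
= 16 (Path A)


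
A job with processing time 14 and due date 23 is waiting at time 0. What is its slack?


Slack = due - current_time - processing
= 23 - 0 - 14
= 9


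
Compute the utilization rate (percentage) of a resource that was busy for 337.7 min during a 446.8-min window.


Utilization = busy / total × 100
= 337.7 / 446.8 × 100
= 75.6%


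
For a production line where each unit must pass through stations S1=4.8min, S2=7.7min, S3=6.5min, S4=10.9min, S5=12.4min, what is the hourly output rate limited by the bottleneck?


Bottleneck = longest station time
Station times: [4.8, 7.7, 6.5, 10.9, 12.4]
Max = 12.4 min
Rate = 60 / 12.4
= 4.84 units/hour (bottleneck: 12.4min)


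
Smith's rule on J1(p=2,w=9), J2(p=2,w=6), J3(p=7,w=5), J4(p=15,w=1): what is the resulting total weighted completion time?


WSPT order (by p/w): J1 → J2 → J3 → J4
  J1: C=2, w·C=9×2=18
  J2: C=4, w·C=6×4=24
  J3: C=11, w·C=5×11=55
  J4: C=26, w·C=1×26=26
Σ w·C = 123
= 123


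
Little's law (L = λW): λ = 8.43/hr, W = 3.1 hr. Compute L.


Little's law: L = λ × W
= 8.43 × 3.1
= 26.13


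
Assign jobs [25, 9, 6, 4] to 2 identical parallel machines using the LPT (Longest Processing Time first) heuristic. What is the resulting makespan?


Jobs (LPT sorted): [25, 9, 6, 4]
Machines: 2
  J=25 → Machine 1 (load: 0+25=25)
  J=9 → Machine 2 (load: 0+9=9)
  J=6 → Machine 2 (load: 9+6=15)
  J=4 → Machine 2 (load: 15+4=19)
Machine loads: [25, 19]
Makespan = max = 25 time units


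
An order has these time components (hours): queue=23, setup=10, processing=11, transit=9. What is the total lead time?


Lead time = queue + setup + processing + transit
= 23 + 10 + 11 + 9
= 53 hours


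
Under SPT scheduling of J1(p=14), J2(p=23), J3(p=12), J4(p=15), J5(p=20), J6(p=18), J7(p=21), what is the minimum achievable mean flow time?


SPT order: J3 → J1 → J4 → J6 → J5 → J7 → J2
Completion times:
  J3: C=12
  J1: C=26
  J4: C=41
  J6: C=59
  J5: C=79
  J7: C=100
  J2: C=123
Sum = 440, n = 7
Mean flow = 440/7
= 62.86


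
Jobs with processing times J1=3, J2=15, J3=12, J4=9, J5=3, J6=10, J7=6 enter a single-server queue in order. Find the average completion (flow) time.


Completion times:
  J1: completes at 3
  J2: completes at 18
  J3: completes at 30
  J4: completes at 39
  J5: completes at 42
  J6: completes at 52
  J7: completes at 58
Sum = 242
Average = 242/7
= 34.57


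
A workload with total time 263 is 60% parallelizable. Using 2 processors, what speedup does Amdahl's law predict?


Amdahl's law: T_p = T × ((1-p) + p/N)
= 263 × ((1-0.6) + 0.6/2)
= 263 × (0.40 + 0.3000)
= 263 × 0.7000
= 184.10
Speedup = 263/184.10
= 1.43×


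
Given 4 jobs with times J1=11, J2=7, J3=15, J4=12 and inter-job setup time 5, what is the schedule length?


Makespan = Σ processing + (n-1) × setup
= (11 + 7 + 15 + 12) + (4-1)×5
= 45 + 15
= 60 time units


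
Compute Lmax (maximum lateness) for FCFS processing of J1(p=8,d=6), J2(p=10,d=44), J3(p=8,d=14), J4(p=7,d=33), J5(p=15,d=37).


Lateness per job (L = C - d):
  J1: C=8, d=6, L=2
  J2: C=18, d=44, L=-26
  J3: C=26, d=14, L=12
  J4: C=33, d=33, L=0
  J5: C=48, d=37, L=11
Lmax = max(2, -26, 12, 0, 11)
= 12


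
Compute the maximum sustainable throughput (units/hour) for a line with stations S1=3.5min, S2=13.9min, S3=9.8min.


Bottleneck = longest station time
Station times: [3.5, 13.9, 9.8]
Max = 13.9 min
Rate = 60 / 13.9
= 4.32 units/hour (bottleneck: 13.9min)


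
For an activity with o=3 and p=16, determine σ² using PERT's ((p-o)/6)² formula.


σ² = ((p - o) / 6)² = (p - o)² / 36
= (16 - 3)² / 36
= 13² / 36
= 169 / 36
= 4.6944


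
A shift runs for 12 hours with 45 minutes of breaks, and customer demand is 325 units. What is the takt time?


Available = 12×60 - 45 = 675 min
Takt time = 675 / 325
= 2.08 min/unit


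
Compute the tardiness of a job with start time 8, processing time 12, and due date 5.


Completion = start + processing = 8 + 12 = 20
Tardiness = max(0, C - d) = max(0, 20 - 5)
= max(0, 15)
= 15


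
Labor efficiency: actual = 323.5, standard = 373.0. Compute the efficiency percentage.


Efficiency = (actual / standard) × 100
= (323.5 / 373.0) × 100
= 86.7%


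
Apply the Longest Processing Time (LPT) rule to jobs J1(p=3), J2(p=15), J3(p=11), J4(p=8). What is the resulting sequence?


LPT: sort by longest processing time first
  J2: p=15
  J3: p=11
  J4: p=8
  J1: p=3
Order: J2 → J3 → J4 → J1


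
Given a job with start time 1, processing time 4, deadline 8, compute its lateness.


Completion = 1 + 4 = 5
Lateness = C - d = 5 - 8
= -3


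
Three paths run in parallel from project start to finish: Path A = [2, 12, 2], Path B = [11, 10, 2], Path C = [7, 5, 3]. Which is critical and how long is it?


Path A: 2 + 12 + 2 = 16
Path B: 11 + 10 + 2 = 23
Path C: 7 + 5 + 3 = 15
Critical path = longest = max(16, 23, 15)
= 23 (Path B)


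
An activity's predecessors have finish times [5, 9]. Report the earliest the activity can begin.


ES = max of all predecessor completion times
Predecessors: [5, 9]
ES = max(5, 9)
= 9


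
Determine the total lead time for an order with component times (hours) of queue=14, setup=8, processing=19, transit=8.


Lead time = queue + setup + processing + transit
= 14 + 8 + 19 + 8
= 49 hours


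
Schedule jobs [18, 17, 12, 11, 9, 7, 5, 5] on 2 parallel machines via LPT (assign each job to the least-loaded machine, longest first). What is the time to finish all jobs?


Jobs (LPT sorted): [18, 17, 12, 11, 9, 7, 5, 5]
Machines: 2
  J=18 → Machine 1 (load: 0+18=18)
  J=17 → Machine 2 (load: 0+17=17)
  J=12 → Machine 2 (load: 17+12=29)
  J=11 → Machine 1 (load: 18+11=29)
  J=9 → Machine 1 (load: 29+9=38)
  J=7 → Machine 2 (load: 29+7=36)
  J=5 → Machine 2 (load: 36+5=41)
  J=5 → Machine 1 (load: 38+5=43)
Machine loads: [43, 41]
Makespan = max = 43 time units


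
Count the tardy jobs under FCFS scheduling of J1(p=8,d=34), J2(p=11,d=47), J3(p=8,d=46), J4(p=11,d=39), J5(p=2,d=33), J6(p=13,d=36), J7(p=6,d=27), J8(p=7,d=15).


Completion vs due date:
  J1: C=8, d=34 → on time
  J2: C=19, d=47 → on time
  J3: C=27, d=46 → on time
  J4: C=38, d=39 → on time
  J5: C=40, d=33 → TARDY
  J6: C=53, d=36 → TARDY
  J7: C=59, d=27 → TARDY
  J8: C=66, d=15 → TARDY
Tardy jobs: J5, J6, J7, J8
Count = 4


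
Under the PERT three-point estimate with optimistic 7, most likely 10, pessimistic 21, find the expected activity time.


te = (o + 4m + p) / 6
= (7 + 4×10 + 21) / 6
= (7 + 40 + 21) / 6
= 68 / 6
= 11.33


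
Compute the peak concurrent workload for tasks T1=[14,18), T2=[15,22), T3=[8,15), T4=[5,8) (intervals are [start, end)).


Check each time point for overlaps:
  t=14: 2 tasks active (T1, T3)
Max concurrent = 2


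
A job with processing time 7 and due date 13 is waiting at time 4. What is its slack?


Slack = due - current_time - processing
= 13 - 4 - 7
= 2


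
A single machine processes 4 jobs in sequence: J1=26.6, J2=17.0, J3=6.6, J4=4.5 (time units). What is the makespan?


Sequential makespan: sum all processing times
= 26.6 + 17.0 + 6.6 + 4.5
= 54.7 time units


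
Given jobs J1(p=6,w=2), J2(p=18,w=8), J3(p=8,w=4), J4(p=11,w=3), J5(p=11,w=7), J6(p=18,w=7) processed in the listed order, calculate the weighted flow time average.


Completion times:
  J1: C=6, w×C=2×6=12
  J2: C=24, w×C=8×24=192
  J3: C=32, w×C=4×32=128
  J4: C=43, w×C=3×43=129
  J5: C=54, w×C=7×54=378
  J6: C=72, w×C=7×72=504
Sum w×C = 1343
Sum w = 31
Weighted avg = 1343/31
= 43.32


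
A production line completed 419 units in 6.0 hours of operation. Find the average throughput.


Throughput = units / time
= 419 / 6.0
= 69.8 units/hour


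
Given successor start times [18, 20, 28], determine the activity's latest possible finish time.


LF = min of all successor start times
Successors start at: [18, 20, 28]
LF = min(18, 20, 28)
= 18


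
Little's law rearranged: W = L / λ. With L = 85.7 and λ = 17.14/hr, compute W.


Little's law: L = λW → W = L / λ
= 85.7 / 17.14
= 5.00 hours


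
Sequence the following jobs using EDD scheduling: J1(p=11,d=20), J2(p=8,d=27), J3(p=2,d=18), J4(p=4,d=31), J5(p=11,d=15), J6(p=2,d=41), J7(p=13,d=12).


EDD: sort by earliest due date
  J7: d=12, p=13
  J5: d=15, p=11
  J3: d=18, p=2
  J1: d=20, p=11
  J2: d=27, p=8
  J4: d=31, p=4
  J6: d=41, p=2
Order: J7 → J5 → J3 → J1 → J2 → J4 → J6


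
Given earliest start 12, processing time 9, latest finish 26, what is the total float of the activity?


EF = ES + duration = 12 + 9 = 21
LS = LF - duration = 26 - 9 = 17
Total Float = LF - EF = 26 - 21
(or LS - ES = 17 - 12)
= 5


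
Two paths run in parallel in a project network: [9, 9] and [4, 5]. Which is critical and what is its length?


Path A: 9 + 9 = 18
Path B: 4 + 5 = 9
Critical path = longest = max(18, 9)
= 18 (Path A)


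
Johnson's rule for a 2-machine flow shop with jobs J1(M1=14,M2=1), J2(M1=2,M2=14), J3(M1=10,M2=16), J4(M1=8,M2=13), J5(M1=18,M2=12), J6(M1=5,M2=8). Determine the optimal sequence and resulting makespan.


Johnson's rule:
Group 1 (M1≤M2, sort by M1): ['J2', 'J6', 'J4', 'J3']
Group 2 (M1>M2, sort desc M2): ['J5', 'J1']
Sequence: J2 → J6 → J4 → J3 → J5 → J1
Makespan calculation:
  J2: M1 done=2, M2 done=16
  J6: M1 done=7, M2 done=24
  J4: M1 done=15, M2 done=37
  J3: M1 done=25, M2 done=53
  J5: M1 done=43, M2 done=65
  J1: M1 done=57, M2 done=66
= Sequence: J2 → J6 → J4 → J3 → J5 → J1, Makespan: 66


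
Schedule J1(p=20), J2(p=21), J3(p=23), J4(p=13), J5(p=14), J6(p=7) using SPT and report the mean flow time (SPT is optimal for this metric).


SPT order: J6 → J4 → J5 → J1 → J2 → J3
Completion times:
  J6: C=7
  J4: C=20
  J5: C=34
  J1: C=54
  J2: C=75
  J3: C=98
Sum = 288, n = 6
Mean flow = 288/6
= 48.00


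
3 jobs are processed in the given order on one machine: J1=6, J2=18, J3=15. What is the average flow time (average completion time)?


Completion times:
  J1: completes at 6
  J2: completes at 24
  J3: completes at 39
Sum = 69
Average = 69/3
= 23.00


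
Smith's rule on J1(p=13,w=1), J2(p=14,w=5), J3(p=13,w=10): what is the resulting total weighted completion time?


WSPT order (by p/w): J3 → J2 → J1
  J3: C=13, w·C=10×13=130
  J2: C=27, w·C=5×27=135
  J1: C=40, w·C=1×40=40
Σ w·C = 305
= 305


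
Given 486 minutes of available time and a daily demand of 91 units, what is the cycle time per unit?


Cycle time = available time / demand
= 486 / 91
= 5.34 min/unit


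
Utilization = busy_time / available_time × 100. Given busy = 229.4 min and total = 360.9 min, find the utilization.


Utilization = busy / total × 100
= 229.4 / 360.9 × 100
= 63.6%


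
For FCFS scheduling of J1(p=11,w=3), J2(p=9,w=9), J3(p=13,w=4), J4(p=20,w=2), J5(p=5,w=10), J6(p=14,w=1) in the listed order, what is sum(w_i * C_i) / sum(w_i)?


Completion times:
  J1: C=11, w×C=3×11=33
  J2: C=20, w×C=9×20=180
  J3: C=33, w×C=4×33=132
  J4: C=53, w×C=2×53=106
  J5: C=58, w×C=10×58=580
  J6: C=72, w×C=1×72=72
Sum w×C = 1103
Sum w = 29
Weighted avg = 1103/29
= 38.03


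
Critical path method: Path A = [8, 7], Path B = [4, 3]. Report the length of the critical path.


Path A: 8 + 7 = 15
Path B: 4 + 3 = 7
Critical path = longest = max(15, 7)
= 15 (Path A)


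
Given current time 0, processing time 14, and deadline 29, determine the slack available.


Slack = due - current_time - processing
= 29 - 0 - 14
= 15


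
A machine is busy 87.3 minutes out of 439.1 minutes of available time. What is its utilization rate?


Utilization = busy / total × 100
= 87.3 / 439.1 × 100
= 19.9%


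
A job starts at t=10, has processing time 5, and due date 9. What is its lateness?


Completion = 10 + 5 = 15
Lateness = C - d = 15 - 9
= 6


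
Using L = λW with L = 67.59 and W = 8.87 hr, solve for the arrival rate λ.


Little's law: L = λW → λ = L / W
= 67.59 / 8.87
= 7.62 per hour


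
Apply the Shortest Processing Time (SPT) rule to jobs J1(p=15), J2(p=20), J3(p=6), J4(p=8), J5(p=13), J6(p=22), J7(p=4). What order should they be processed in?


SPT: sort by shortest processing time
  J7: p=4
  J3: p=6
  J4: p=8
  J5: p=13
  J1: p=15
  J2: p=20
  J6: p=22
Order: J7 → J3 → J4 → J5 → J1 → J2 → J6


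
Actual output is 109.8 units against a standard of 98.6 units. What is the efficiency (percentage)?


Efficiency = (actual / standard) × 100
= (109.8 / 98.6) × 100
= 111.4%


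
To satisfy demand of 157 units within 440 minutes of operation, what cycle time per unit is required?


Cycle time = available time / demand
= 440 / 157
= 2.80 min/unit


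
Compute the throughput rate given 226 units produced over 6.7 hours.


Throughput = units / time
= 226 / 6.7
= 33.7 units/hour


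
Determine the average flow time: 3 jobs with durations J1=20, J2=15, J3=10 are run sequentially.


Completion times:
  J1: completes at 20
  J2: completes at 35
  J3: completes at 45
Sum = 100
Average = 100/3
= 33.33


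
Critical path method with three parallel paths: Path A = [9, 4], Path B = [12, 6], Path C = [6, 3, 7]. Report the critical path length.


Path A: 9 + 4 = 13
Path B: 12 + 6 = 18
Path C: 6 + 3 + 7 = 16
Critical path = longest = max(13, 18, 16)
= 18 (Path B)


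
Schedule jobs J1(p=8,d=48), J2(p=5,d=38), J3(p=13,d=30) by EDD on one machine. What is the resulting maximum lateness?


EDD order: J3 → J2 → J1
Completion and lateness:
  J3: C=13, d=30, L=13-30=-17
  J2: C=18, d=38, L=18-38=-20
  J1: C=26, d=48, L=26-48=-22
Lmax = max(-17, -20, -22)
= -17


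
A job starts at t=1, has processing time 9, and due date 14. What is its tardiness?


Completion = start + processing = 1 + 9 = 10
Tardiness = max(0, C - d) = max(0, 10 - 14)
= max(0, -4)
= 0


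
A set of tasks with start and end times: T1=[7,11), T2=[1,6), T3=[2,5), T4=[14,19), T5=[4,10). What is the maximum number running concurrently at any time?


Check each time point for overlaps:
  t=4: 3 tasks active (T2, T3, T5)
Max concurrent = 3


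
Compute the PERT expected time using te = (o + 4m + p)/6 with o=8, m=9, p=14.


te = (o + 4m + p) / 6
= (8 + 4×9 + 14) / 6
= (8 + 36 + 14) / 6
= 58 / 6
= 9.67


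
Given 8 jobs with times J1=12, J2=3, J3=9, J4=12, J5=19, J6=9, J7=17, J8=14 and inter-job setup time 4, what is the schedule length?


Makespan = Σ processing + (n-1) × setup
= (12 + 3 + 9 + 12 + 19 + 9 + 17 + 14) + (8-1)×4
= 95 + 28
= 123 time units


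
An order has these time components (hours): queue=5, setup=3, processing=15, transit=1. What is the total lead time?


Lead time = queue + setup + processing + transit
= 5 + 3 + 15 + 1
= 24 hours


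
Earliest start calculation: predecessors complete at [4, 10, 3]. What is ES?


ES = max of all predecessor completion times
Predecessors: [4, 10, 3]
ES = max(4, 10, 3)
= 10


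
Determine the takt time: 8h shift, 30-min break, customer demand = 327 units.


Available = 8×60 - 30 = 450 min
Takt time = 450 / 327
= 1.38 min/unit


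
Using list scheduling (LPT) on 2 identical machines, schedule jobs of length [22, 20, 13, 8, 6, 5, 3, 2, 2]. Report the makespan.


Jobs (LPT sorted): [22, 20, 13, 8, 6, 5, 3, 2, 2]
Machines: 2
  J=22 → Machine 1 (load: 0+22=22)
  J=20 → Machine 2 (load: 0+20=20)
  J=13 → Machine 2 (load: 20+13=33)
  J=8 → Machine 1 (load: 22+8=30)
  J=6 → Machine 1 (load: 30+6=36)
  J=5 → Machine 2 (load: 33+5=38)
  J=3 → Machine 1 (load: 36+3=39)
  J=2 → Machine 2 (load: 38+2=40)
  J=2 → Machine 1 (load: 39+2=41)
Machine loads: [41, 40]
Makespan = max = 41 time units


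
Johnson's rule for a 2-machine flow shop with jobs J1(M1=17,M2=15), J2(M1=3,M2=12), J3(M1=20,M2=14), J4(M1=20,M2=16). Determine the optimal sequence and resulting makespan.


Johnson's rule:
Group 1 (M1≤M2, sort by M1): ['J2']
Group 2 (M1>M2, sort desc M2): ['J4', 'J1', 'J3']
Sequence: J2 → J4 → J1 → J3
Makespan calculation:
  J2: M1 done=3, M2 done=15
  J4: M1 done=23, M2 done=39
  J1: M1 done=40, M2 done=55
  J3: M1 done=60, M2 done=74
= Sequence: J2 → J4 → J1 → J3, Makespan: 74


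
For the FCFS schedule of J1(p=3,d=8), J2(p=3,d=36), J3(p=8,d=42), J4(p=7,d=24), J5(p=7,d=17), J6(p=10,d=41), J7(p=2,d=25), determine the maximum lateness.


Lateness per job (L = C - d):
  J1: C=3, d=8, L=-5
  J2: C=6, d=36, L=-30
  J3: C=14, d=42, L=-28
  J4: C=21, d=24, L=-3
  J5: C=28, d=17, L=11
  J6: C=38, d=41, L=-3
  J7: C=40, d=25, L=15
Lmax = max(-5, -30, -28, -3, 11, -3, 15)
= 15


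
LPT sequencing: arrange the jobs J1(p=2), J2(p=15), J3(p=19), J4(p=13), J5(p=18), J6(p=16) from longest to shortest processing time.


LPT: sort by longest processing time first
  J3: p=19
  J5: p=18
  J6: p=16
  J2: p=15
  J4: p=13
  J1: p=2
Order: J3 → J5 → J6 → J2 → J4 → J1


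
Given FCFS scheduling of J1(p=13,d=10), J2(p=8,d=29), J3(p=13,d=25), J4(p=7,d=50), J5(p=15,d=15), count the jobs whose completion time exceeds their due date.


Completion vs due date:
  J1: C=13, d=10 → TARDY
  J2: C=21, d=29 → on time
  J3: C=34, d=25 → TARDY
  J4: C=41, d=50 → on time
  J5: C=56, d=15 → TARDY
Tardy jobs: J1, J3, J5
Count = 3


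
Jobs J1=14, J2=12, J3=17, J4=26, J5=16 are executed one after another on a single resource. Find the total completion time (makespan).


Sequential makespan: sum all processing times
= 14 + 12 + 17 + 26 + 16
= 85 time units


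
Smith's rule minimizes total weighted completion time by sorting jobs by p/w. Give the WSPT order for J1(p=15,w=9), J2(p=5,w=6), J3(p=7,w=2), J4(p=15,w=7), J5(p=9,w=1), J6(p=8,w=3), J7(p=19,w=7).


WSPT (Smith's rule): sort by p/w ascending
  J2: p/w = 5/6 = 0.833
  J1: p/w = 15/9 = 1.667
  J4: p/w = 15/7 = 2.143
  J6: p/w = 8/3 = 2.667
  J7: p/w = 19/7 = 2.714
  J3: p/w = 7/2 = 3.500
  J5: p/w = 9/1 = 9.000
Order: J2 → J1 → J4 → J6 → J7 → J3 → J5


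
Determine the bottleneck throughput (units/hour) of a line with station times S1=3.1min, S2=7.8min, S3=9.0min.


Bottleneck = longest station time
Station times: [3.1, 7.8, 9.0]
Max = 9.0 min
Rate = 60 / 9.0
= 6.67 units/hour (bottleneck: 9.0min)


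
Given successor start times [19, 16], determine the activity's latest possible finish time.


LF = min of all successor start times
Successors start at: [19, 16]
LF = min(19, 16)
= 16


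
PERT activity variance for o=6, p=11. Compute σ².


σ² = ((p - o) / 6)² = (p - o)² / 36
= (11 - 6)² / 36
= 5² / 36
= 25 / 36
= 0.6944


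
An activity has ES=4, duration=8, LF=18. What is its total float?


EF = ES + duration = 4 + 8 = 12
LS = LF - duration = 18 - 8 = 10
Total Float = LF - EF = 18 - 12
(or LS - ES = 10 - 4)
= 6


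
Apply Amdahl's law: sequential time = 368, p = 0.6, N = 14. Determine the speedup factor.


Amdahl's law: T_p = T × ((1-p) + p/N)
= 368 × ((1-0.6) + 0.6/14)
= 368 × (0.40 + 0.0429)
= 368 × 0.4429
= 162.97
Speedup = 368/162.97
= 2.26×


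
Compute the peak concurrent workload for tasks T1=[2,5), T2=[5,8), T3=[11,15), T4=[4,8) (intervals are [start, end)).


Check each time point for overlaps:
  t=4: 2 tasks active (T1, T4)
Max concurrent = 2


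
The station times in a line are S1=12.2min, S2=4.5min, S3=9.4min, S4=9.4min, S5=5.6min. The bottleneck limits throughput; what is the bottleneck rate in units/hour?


Bottleneck = longest station time
Station times: [12.2, 4.5, 9.4, 9.4, 5.6]
Max = 12.2 min
Rate = 60 / 12.2
= 4.92 units/hour (bottleneck: 12.2min)


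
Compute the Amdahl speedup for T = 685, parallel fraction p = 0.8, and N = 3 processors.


Amdahl's law: T_p = T × ((1-p) + p/N)
= 685 × ((1-0.8) + 0.8/3)
= 685 × (0.20 + 0.2667)
= 685 × 0.4667
= 319.67
Speedup = 685/319.67
= 2.14×


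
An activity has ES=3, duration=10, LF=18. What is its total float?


EF = ES + duration = 3 + 10 = 13
LS = LF - duration = 18 - 10 = 8
Total Float = LF - EF = 18 - 13
(or LS - ES = 8 - 3)
= 5


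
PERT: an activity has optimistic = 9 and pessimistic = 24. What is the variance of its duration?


σ² = ((p - o) / 6)² = (p - o)² / 36
= (24 - 9)² / 36
= 15² / 36
= 225 / 36
= 6.2500


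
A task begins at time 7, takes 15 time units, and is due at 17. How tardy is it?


Completion = start + processing = 7 + 15 = 22
Tardiness = max(0, C - d) = max(0, 22 - 17)
= max(0, 5)
= 5


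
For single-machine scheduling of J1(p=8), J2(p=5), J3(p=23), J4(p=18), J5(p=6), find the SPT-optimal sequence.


SPT: sort by shortest processing time
  J2: p=5
  J5: p=6
  J1: p=8
  J4: p=18
  J3: p=23
Order: J2 → J5 → J1 → J4 → J3


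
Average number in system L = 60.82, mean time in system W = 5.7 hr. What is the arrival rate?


Little's law: L = λW → λ = L / W
= 60.82 / 5.7
= 10.67 per hour


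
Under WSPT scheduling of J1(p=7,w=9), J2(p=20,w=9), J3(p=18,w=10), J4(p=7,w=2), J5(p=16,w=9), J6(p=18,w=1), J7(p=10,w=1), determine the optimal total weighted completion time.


WSPT order (by p/w): J1 → J5 → J3 → J2 → J4 → J7 → J6
  J1: C=7, w·C=9×7=63
  J5: C=23, w·C=9×23=207
  J3: C=41, w·C=10×41=410
  J2: C=61, w·C=9×61=549
  J4: C=68, w·C=2×68=136
  J7: C=78, w·C=1×78=78
  J6: C=96, w·C=1×96=96
Σ w·C = 1539
= 1539


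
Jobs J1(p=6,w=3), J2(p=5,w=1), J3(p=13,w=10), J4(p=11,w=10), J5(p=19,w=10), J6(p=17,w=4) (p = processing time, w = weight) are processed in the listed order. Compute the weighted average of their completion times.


Completion times:
  J1: C=6, w×C=3×6=18
  J2: C=11, w×C=1×11=11
  J3: C=24, w×C=10×24=240
  J4: C=35, w×C=10×35=350
  J5: C=54, w×C=10×54=540
  J6: C=71, w×C=4×71=284
Sum w×C = 1443
Sum w = 38
Weighted avg = 1443/38
= 37.97


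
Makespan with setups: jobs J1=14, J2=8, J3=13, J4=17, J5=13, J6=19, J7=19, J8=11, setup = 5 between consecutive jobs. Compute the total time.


Makespan = Σ processing + (n-1) × setup
= (14 + 8 + 13 + 17 + 13 + 19 + 19 + 11) + (8-1)×5
= 114 + 35
= 149 time units


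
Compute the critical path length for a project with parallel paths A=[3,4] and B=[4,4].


Path A: 3 + 4 = 7
Path B: 4 + 4 = 8
Critical path = longest = max(7, 8)
= 8 (Path B)


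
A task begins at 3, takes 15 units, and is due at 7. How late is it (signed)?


Completion = 3 + 15 = 18
Lateness = C - d = 18 - 7
= 11


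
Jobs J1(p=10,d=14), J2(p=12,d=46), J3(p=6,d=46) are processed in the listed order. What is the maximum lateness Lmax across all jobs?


Lateness per job (L = C - d):
  J1: C=10, d=14, L=-4
  J2: C=22, d=46, L=-24
  J3: C=28, d=46, L=-18
Lmax = max(-4, -24, -18)
= -4


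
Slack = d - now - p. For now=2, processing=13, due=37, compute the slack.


Slack = due - current_time - processing
= 37 - 2 - 13
= 22


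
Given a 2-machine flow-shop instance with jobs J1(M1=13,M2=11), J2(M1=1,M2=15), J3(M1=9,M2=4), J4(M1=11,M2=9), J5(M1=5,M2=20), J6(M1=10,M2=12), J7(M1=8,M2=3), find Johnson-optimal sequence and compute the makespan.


Johnson's rule:
Group 1 (M1≤M2, sort by M1): ['J2', 'J5', 'J6']
Group 2 (M1>M2, sort desc M2): ['J1', 'J4', 'J3', 'J7']
Sequence: J2 → J5 → J6 → J1 → J4 → J3 → J7
Makespan calculation:
  J2: M1 done=1, M2 done=16
  J5: M1 done=6, M2 done=36
  J6: M1 done=16, M2 done=48
  J1: M1 done=29, M2 done=59
  J4: M1 done=40, M2 done=68
  J3: M1 done=49, M2 done=72
  J7: M1 done=57, M2 done=75
= Sequence: J2 → J5 → J6 → J1 → J4 → J3 → J7, Makespan: 75


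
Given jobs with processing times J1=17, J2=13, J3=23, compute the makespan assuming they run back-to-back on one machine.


Sequential makespan: sum all processing times
= 17 + 13 + 23
= 53 time units


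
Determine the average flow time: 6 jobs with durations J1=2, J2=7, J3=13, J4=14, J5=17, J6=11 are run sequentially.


Completion times:
  J1: completes at 2
  J2: completes at 9
  J3: completes at 22
  J4: completes at 36
  J5: completes at 53
  J6: completes at 64
Sum = 186
Average = 186/6
= 31.00


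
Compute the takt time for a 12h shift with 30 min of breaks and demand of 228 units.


Available = 12×60 - 30 = 690 min
Takt time = 690 / 228
= 3.03 min/unit


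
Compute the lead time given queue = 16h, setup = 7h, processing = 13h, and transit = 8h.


Lead time = queue + setup + processing + transit
= 16 + 7 + 13 + 8
= 44 hours


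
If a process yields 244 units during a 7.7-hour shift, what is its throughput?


Throughput = units / time
= 244 / 7.7
= 31.7 units/hour


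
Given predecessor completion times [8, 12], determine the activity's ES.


ES = max of all predecessor completion times
Predecessors: [8, 12]
ES = max(8, 12)
= 12


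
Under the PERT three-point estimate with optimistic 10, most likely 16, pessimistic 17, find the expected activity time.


te = (o + 4m + p) / 6
= (10 + 4×16 + 17) / 6
= (10 + 64 + 17) / 6
= 91 / 6
= 15.17


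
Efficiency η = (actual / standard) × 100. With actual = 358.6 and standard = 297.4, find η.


Efficiency = (actual / standard) × 100
= (358.6 / 297.4) × 100
= 120.6%


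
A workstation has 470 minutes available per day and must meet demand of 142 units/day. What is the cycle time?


Cycle time = available time / demand
= 470 / 142
= 3.31 min/unit


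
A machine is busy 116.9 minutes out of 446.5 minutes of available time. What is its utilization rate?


Utilization = busy / total × 100
= 116.9 / 446.5 × 100
= 26.2%


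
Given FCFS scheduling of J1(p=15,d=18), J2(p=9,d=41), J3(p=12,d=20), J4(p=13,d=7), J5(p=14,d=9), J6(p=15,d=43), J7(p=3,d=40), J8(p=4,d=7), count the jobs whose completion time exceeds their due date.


Completion vs due date:
  J1: C=15, d=18 → on time
  J2: C=24, d=41 → on time
  J3: C=36, d=20 → TARDY
  J4: C=49, d=7 → TARDY
  J5: C=63, d=9 → TARDY
  J6: C=78, d=43 → TARDY
  J7: C=81, d=40 → TARDY
  J8: C=85, d=7 → TARDY
Tardy jobs: J3, J4, J5, J6, J7, J8
Count = 6


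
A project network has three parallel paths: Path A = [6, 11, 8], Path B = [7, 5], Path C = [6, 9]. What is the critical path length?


Path A: 6 + 11 + 8 = 25
Path B: 7 + 5 = 12
Path C: 6 + 9 = 15
Critical path = longest = max(25, 12, 15)
= 25 (Path A)


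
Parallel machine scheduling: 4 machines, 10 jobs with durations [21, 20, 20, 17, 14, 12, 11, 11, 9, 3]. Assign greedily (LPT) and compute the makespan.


Jobs (LPT sorted): [21, 20, 20, 17, 14, 12, 11, 11, 9, 3]
Machines: 4
  J=21 → Machine 1 (load: 0+21=21)
  J=20 → Machine 2 (load: 0+20=20)
  J=20 → Machine 3 (load: 0+20=20)
  J=17 → Machine 4 (load: 0+17=17)
  J=14 → Machine 4 (load: 17+14=31)
  J=12 → Machine 2 (load: 20+12=32)
  J=11 → Machine 3 (load: 20+11=31)
  J=11 → Machine 1 (load: 21+11=32)
  J=9 → Machine 3 (load: 31+9=40)
  J=3 → Machine 4 (load: 31+3=34)
Machine loads: [32, 32, 40, 34]
Makespan = max = 40 time units


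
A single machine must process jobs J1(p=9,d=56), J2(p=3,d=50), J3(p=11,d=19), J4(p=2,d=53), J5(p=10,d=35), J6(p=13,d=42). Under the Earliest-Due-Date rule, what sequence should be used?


EDD: sort by earliest due date
  J3: d=19, p=11
  J5: d=35, p=10
  J6: d=42, p=13
  J2: d=50, p=3
  J4: d=53, p=2
  J1: d=56, p=9
Order: J3 → J5 → J6 → J2 → J4 → J1


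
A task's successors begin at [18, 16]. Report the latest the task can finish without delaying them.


LF = min of all successor start times
Successors start at: [18, 16]
LF = min(18, 16)
= 16


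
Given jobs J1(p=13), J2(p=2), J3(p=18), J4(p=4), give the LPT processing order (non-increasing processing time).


LPT: sort by longest processing time first
  J3: p=18
  J1: p=13
  J4: p=4
  J2: p=2
Order: J3 → J1 → J4 → J2


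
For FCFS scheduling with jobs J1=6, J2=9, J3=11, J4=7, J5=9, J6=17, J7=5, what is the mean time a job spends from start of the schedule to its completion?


Completion times:
  J1: completes at 6
  J2: completes at 15
  J3: completes at 26
  J4: completes at 33
  J5: completes at 42
  J6: completes at 59
  J7: completes at 64
Sum = 245
Average = 245/7
= 35.00


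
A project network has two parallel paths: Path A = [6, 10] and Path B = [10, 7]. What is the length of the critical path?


Path A: 6 + 10 = 16
Path B: 10 + 7 = 17
Critical path = longest = max(16, 17)
= 17 (Path B)


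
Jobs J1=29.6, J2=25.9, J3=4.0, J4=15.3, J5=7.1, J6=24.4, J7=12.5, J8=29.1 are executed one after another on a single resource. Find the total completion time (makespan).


Sequential makespan: sum all processing times
= 29.6 + 25.9 + 4.0 + 15.3 + 7.1 + 24.4 + 12.5 + 29.1
= 147.9 time units


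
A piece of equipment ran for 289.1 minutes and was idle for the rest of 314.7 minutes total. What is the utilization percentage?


Utilization = busy / total × 100
= 289.1 / 314.7 × 100
= 91.9%


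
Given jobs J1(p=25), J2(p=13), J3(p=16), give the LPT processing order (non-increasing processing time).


LPT: sort by longest processing time first
  J1: p=25
  J3: p=16
  J2: p=13
Order: J1 → J3 → J2


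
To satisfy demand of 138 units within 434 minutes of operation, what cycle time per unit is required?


Cycle time = available time / demand
= 434 / 138
= 3.14 min/unit


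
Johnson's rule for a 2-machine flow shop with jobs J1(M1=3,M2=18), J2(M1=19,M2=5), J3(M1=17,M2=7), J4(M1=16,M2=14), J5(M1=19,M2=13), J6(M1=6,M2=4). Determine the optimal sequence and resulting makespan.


Johnson's rule:
Group 1 (M1≤M2, sort by M1): ['J1']
Group 2 (M1>M2, sort desc M2): ['J4', 'J5', 'J3', 'J2', 'J6']
Sequence: J1 → J4 → J5 → J3 → J2 → J6
Makespan calculation:
  J1: M1 done=3, M2 done=21
  J4: M1 done=19, M2 done=35
  J5: M1 done=38, M2 done=51
  J3: M1 done=55, M2 done=62
  J2: M1 done=74, M2 done=79
  J6: M1 done=80, M2 done=84
= Sequence: J1 → J4 → J5 → J3 → J2 → J6, Makespan: 84


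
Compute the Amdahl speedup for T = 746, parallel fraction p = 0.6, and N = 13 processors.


Amdahl's law: T_p = T × ((1-p) + p/N)
= 746 × ((1-0.6) + 0.6/13)
= 746 × (0.40 + 0.0462)
= 746 × 0.4462
= 332.83
Speedup = 746/332.83
= 2.24×


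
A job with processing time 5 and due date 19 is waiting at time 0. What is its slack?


Slack = due - current_time - processing
= 19 - 0 - 5
= 14


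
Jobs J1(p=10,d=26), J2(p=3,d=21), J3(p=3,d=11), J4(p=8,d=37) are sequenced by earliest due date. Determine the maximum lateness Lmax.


EDD order: J3 → J2 → J1 → J4
Completion and lateness:
  J3: C=3, d=11, L=3-11=-8
  J2: C=6, d=21, L=6-21=-15
  J1: C=16, d=26, L=16-26=-10
  J4: C=24, d=37, L=24-37=-13
Lmax = max(-8, -15, -10, -13)
= -8


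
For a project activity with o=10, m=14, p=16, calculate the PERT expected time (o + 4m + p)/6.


te = (o + 4m + p) / 6
= (10 + 4×14 + 16) / 6
= (10 + 56 + 16) / 6
= 82 / 6
= 13.67


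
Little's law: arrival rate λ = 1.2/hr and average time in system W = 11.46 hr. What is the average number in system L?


Little's law: L = λ × W
= 1.2 × 11.46
= 13.75


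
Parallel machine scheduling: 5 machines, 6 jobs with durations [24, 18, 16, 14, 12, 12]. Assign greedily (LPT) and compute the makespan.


Jobs (LPT sorted): [24, 18, 16, 14, 12, 12]
Machines: 5
  J=24 → Machine 1 (load: 0+24=24)
  J=18 → Machine 2 (load: 0+18=18)
  J=16 → Machine 3 (load: 0+16=16)
  J=14 → Machine 4 (load: 0+14=14)
  J=12 → Machine 5 (load: 0+12=12)
  J=12 → Machine 5 (load: 12+12=24)
Machine loads: [24, 18, 16, 14, 24]
Makespan = max = 24 time units


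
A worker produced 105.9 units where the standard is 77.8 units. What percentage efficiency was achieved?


Efficiency = (actual / standard) × 100
= (105.9 / 77.8) × 100
= 136.1%


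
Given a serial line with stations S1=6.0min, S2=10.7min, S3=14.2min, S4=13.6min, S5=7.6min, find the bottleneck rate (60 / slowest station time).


Bottleneck = longest station time
Station times: [6.0, 10.7, 14.2, 13.6, 7.6]
Max = 14.2 min
Rate = 60 / 14.2
= 4.23 units/hour (bottleneck: 14.2min)


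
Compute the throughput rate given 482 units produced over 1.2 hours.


Throughput = units / time
= 482 / 1.2
= 401.7 units/hour


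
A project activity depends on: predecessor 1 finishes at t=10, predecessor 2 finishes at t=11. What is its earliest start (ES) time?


ES = max of all predecessor completion times
Predecessors: [10, 11]
ES = max(10, 11)
= 11


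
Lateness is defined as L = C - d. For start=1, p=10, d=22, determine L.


Completion = 1 + 10 = 11
Lateness = C - d = 11 - 22
= -11


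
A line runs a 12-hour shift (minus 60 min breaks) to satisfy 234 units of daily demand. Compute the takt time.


Available = 12×60 - 60 = 660 min
Takt time = 660 / 234
= 2.82 min/unit


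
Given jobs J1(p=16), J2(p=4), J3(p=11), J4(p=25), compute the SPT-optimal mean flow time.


SPT order: J2 → J3 → J1 → J4
Completion times:
  J2: C=4
  J3: C=15
  J1: C=31
  J4: C=56
Sum = 106, n = 4
Mean flow = 106/4
= 26.50


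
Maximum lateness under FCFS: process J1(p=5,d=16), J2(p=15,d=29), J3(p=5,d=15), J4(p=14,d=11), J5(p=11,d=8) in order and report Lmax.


Lateness per job (L = C - d):
  J1: C=5, d=16, L=-11
  J2: C=20, d=29, L=-9
  J3: C=25, d=15, L=10
  J4: C=39, d=11, L=28
  J5: C=50, d=8, L=42
Lmax = max(-11, -9, 10, 28, 42)
= 42


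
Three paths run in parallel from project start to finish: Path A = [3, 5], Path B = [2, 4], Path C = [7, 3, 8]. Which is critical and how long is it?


Path A: 3 + 5 = 8
Path B: 2 + 4 = 6
Path C: 7 + 3 + 8 = 18
Critical path = longest = max(8, 6, 18)
= 18 (Path C)


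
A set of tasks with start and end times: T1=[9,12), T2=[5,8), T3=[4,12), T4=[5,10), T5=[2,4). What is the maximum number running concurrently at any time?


Check each time point for overlaps:
  t=5: 3 tasks active (T2, T3, T4)
Max concurrent = 3


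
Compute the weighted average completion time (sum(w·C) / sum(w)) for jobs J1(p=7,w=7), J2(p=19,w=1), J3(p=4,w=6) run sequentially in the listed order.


Completion times:
  J1: C=7, w×C=7×7=49
  J2: C=26, w×C=1×26=26
  J3: C=30, w×C=6×30=180
Sum w×C = 255
Sum w = 14
Weighted avg = 255/14
= 18.21


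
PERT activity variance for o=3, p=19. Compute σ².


σ² = ((p - o) / 6)² = (p - o)² / 36
= (19 - 3)² / 36
= 16² / 36
= 256 / 36
= 7.1111


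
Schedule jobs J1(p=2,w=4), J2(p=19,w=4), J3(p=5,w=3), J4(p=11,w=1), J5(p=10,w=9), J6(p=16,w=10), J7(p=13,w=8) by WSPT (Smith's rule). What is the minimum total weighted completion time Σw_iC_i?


WSPT order (by p/w): J1 → J5 → J6 → J7 → J3 → J2 → J4
  J1: C=2, w·C=4×2=8
  J5: C=12, w·C=9×12=108
  J6: C=28, w·C=10×28=280
  J7: C=41, w·C=8×41=328
  J3: C=46, w·C=3×46=138
  J2: C=65, w·C=4×65=260
  J4: C=76, w·C=1×76=76
Σ w·C = 1198
= 1198


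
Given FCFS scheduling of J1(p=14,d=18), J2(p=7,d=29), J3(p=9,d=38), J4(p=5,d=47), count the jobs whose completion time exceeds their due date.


Completion vs due date:
  J1: C=14, d=18 → on time
  J2: C=21, d=29 → on time
  J3: C=30, d=38 → on time
  J4: C=35, d=47 → on time
Tardy jobs: none
Count = 0


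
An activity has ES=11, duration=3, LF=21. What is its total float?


EF = ES + duration = 11 + 3 = 14
LS = LF - duration = 21 - 3 = 18
Total Float = LF - EF = 21 - 14
(or LS - ES = 18 - 11)
= 7


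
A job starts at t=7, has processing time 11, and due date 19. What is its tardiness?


Completion = start + processing = 7 + 11 = 18
Tardiness = max(0, C - d) = max(0, 18 - 19)
= max(0, -1)
= 0


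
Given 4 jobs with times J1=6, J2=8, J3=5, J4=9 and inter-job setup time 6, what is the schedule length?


Makespan = Σ processing + (n-1) × setup
= (6 + 8 + 5 + 9) + (4-1)×6
= 28 + 18
= 46 time units


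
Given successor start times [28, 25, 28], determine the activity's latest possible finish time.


LF = min of all successor start times
Successors start at: [28, 25, 28]
LF = min(28, 25, 28)
= 25


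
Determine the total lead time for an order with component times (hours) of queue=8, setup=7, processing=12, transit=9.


Lead time = queue + setup + processing + transit
= 8 + 7 + 12 + 9
= 36 hours


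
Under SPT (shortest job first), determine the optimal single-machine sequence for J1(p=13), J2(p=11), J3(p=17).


SPT: sort by shortest processing time
  J2: p=11
  J1: p=13
  J3: p=17
Order: J2 → J1 → J3


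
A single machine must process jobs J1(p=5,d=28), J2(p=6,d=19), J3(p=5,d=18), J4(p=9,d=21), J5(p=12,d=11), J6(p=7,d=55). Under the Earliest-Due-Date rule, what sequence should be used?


EDD: sort by earliest due date
  J5: d=11, p=12
  J3: d=18, p=5
  J2: d=19, p=6
  J4: d=21, p=9
  J1: d=28, p=5
  J6: d=55, p=7
Order: J5 → J3 → J2 → J4 → J1 → J6


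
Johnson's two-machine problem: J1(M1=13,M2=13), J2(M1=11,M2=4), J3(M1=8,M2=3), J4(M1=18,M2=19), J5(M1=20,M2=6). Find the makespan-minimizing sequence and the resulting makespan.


Johnson's rule:
Group 1 (M1≤M2, sort by M1): ['J1', 'J4']
Group 2 (M1>M2, sort desc M2): ['J5', 'J2', 'J3']
Sequence: J1 → J4 → J5 → J2 → J3
Makespan calculation:
  J1: M1 done=13, M2 done=26
  J4: M1 done=31, M2 done=50
  J5: M1 done=51, M2 done=57
  J2: M1 done=62, M2 done=66
  J3: M1 done=70, M2 done=73
= Sequence: J1 → J4 → J5 → J2 → J3, Makespan: 73
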